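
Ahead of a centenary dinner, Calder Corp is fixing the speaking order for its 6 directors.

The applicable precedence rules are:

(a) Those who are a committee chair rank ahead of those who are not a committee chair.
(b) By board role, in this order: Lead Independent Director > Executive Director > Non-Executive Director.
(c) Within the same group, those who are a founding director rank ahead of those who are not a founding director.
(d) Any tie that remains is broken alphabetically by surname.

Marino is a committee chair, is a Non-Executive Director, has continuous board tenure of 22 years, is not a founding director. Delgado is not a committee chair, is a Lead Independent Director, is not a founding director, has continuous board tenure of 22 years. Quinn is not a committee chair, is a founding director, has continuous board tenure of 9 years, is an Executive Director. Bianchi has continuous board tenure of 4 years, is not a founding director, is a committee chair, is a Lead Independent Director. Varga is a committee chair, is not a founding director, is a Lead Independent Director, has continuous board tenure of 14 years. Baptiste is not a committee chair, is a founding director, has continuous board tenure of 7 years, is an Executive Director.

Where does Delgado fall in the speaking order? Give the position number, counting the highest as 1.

4

By the first rule: Bianchi, Varga and Marino (each a committee chair); then Delgado, Baptiste and Quinn (each not a committee chair).
Among Bianchi, Varga and Marino, by board role: Bianchi and Varga (Lead Independent Director) before Marino (Non-Executive Director).
Bianchi and Varga are each not a founding director, so the next rule applies.
Among Bianchi and Varga, alphabetically by surname: Bianchi before Varga.
Among Delgado, Baptiste and Quinn, by board role: Delgado (Lead Independent Director) before Baptiste and Quinn (Executive Director).
Baptiste and Quinn are each a founding director, so the next rule applies.
Among Baptiste and Quinn, alphabetically by surname: Baptiste before Quinn.
Order: Bianchi, Varga, Marino, Delgado, Baptiste, Quinn. So position 4.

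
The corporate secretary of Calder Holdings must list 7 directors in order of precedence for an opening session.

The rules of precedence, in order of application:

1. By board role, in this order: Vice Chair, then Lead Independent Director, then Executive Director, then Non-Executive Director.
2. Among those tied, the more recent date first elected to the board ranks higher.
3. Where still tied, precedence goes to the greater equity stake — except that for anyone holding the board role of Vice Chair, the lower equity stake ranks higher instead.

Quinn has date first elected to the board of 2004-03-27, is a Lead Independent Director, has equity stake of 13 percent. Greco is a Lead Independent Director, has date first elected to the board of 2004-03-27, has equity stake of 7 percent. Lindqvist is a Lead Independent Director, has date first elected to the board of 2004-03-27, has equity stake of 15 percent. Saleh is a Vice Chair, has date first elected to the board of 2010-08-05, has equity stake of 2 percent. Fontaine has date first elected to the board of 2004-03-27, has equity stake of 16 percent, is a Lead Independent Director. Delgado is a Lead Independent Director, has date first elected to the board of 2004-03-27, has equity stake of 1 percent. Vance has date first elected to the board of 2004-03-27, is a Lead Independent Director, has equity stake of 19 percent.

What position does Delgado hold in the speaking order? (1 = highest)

7

By board role: Saleh (Vice Chair); then Vance, Fontaine, Lindqvist, Quinn, Greco and Delgado (Lead Independent Director).
Vance, Fontaine, Lindqvist, Quinn, Greco and Delgado all have date first elected to the board 2004-03-27, so the next rule applies.
Among Vance, Fontaine, Lindqvist, Quinn, Greco and Delgado, by equity stake (higher first): Vance (19 percent) before Fontaine (16 percent) before Lindqvist (15 percent) before Quinn (13 percent) before Greco (7 percent) before Delgado (1 percent).
Order: Saleh, Vance, Fontaine, Lindqvist, Quinn, Greco, Delgado. So position 7.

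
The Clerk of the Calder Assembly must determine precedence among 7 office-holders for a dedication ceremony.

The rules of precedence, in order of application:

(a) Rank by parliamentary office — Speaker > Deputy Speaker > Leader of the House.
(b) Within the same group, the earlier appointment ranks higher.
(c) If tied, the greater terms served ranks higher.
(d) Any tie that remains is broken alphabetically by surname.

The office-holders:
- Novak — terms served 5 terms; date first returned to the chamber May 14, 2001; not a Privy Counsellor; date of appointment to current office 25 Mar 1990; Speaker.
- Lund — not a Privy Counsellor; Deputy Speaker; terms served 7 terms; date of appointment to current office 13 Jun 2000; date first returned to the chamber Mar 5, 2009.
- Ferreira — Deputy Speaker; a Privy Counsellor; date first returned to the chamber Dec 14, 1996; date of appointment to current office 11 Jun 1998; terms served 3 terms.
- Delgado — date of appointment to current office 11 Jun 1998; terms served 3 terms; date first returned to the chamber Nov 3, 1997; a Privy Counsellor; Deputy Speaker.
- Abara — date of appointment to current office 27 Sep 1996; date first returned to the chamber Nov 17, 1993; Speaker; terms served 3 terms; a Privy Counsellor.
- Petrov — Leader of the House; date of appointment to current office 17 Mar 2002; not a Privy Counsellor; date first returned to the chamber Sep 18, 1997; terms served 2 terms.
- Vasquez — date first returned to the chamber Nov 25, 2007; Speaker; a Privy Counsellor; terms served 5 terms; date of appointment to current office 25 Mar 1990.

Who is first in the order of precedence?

Novak

By parliamentary office: Novak, Vasquez and Abara (Speaker); then Delgado, Ferreira and Lund (Deputy Speaker); then Petrov (Leader of the House).
Among Novak, Vasquez and Abara, by date of appointment to current office (earlier first): Novak and Vasquez (25 Mar 1990) before Abara (27 Sep 1996).
Novak and Vasquez both have terms served 5 terms, so the next rule applies.
Among Novak and Vasquez, alphabetically by surname: Novak before Vasquez.
Among Delgado, Ferreira and Lund, by date of appointment to current office (earlier first): Delgado and Ferreira (11 Jun 1998) before Lund (13 Jun 2000).
Delgado and Ferreira both have terms served 3 terms, so the next rule applies.
Among Delgado and Ferreira, alphabetically by surname: Delgado before Ferreira.
Order: Novak, Vasquez, Abara, Delgado, Ferreira, Lund, Petrov.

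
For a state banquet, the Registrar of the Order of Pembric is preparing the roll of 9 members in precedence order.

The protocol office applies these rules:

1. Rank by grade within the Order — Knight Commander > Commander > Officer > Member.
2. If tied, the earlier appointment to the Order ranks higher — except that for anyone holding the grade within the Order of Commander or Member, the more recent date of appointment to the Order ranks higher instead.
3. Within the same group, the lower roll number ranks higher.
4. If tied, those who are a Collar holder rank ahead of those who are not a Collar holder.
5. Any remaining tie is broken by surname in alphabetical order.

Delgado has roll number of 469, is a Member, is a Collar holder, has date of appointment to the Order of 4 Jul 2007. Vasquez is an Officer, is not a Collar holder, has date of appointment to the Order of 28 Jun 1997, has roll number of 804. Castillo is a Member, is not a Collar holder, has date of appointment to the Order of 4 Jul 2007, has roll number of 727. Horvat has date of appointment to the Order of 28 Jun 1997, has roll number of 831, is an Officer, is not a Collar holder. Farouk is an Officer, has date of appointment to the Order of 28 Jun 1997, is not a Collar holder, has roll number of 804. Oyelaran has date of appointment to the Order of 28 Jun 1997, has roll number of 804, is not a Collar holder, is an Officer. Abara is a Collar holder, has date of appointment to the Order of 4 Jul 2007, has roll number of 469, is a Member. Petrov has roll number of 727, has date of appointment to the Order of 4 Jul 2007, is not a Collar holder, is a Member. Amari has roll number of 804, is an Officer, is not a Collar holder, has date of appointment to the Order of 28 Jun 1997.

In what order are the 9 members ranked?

By grade within the Order: Amari, Farouk, Oyelaran, Vasquez and Horvat (Officer); then Abara, Delgado, Castillo and Petrov (Member).
Amari, Farouk, Oyelaran, Vasquez and Horvat all have date of appointment to the Order 28 Jun 1997, so the next rule applies.
Among Amari, Farouk, Oyelaran, Vasquez and Horvat, by roll number (lower first): Amari, Farouk, Oyelaran and Vasquez (804) before Horvat (831).
Amari, Farouk, Oyelaran and Vasquez are each not a Collar holder, so the next rule applies.
Among Amari, Farouk, Oyelaran and Vasquez, alphabetically by surname: Amari before Farouk before Oyelaran before Vasquez.
Abara, Delgado, Castillo and Petrov all have date of appointment to the Order 4 Jul 2007, so the next rule applies.
Among Abara, Delgado, Castillo and Petrov, by roll number (lower first): Abara and Delgado (469) before Castillo and Petrov (727).
Abara and Delgado are each a Collar holder, so the next rule applies.
Among Abara and Delgado, alphabetically by surname: Abara before Delgado.
Castillo and Petrov are each not a Collar holder, so the next rule applies.
Among Castillo and Petrov, alphabetically by surname: Castillo before Petrov.
Full order: Amari, Farouk, Oyelaran, Vasquez, Horvat, Abara, Delgado, Castillo, Petrov.

Amari, Farouk, Oyelaran, Vasquez, Horvat, Abara, Delgado, Castillo, Petrov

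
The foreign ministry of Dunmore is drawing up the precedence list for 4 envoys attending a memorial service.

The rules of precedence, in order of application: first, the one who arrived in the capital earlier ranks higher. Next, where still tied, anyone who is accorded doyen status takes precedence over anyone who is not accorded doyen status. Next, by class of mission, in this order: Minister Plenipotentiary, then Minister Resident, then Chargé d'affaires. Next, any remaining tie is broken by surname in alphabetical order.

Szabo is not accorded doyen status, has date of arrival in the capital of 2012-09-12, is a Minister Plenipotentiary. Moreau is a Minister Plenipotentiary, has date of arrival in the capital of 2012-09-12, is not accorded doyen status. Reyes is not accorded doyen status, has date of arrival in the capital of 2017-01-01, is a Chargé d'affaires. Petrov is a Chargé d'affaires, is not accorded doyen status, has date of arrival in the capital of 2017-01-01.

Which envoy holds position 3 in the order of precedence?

Petrov

By date of arrival in the capital (earlier first): Moreau and Szabo (both 2012-09-12); then Petrov and Reyes (both 2017-01-01).
Moreau and Szabo are each not accorded doyen status, so the next rule applies.
Moreau and Szabo are each Minister Plenipotentiary, so the next rule applies.
Among Moreau and Szabo, alphabetically by surname: Moreau before Szabo.
Petrov and Reyes are each not accorded doyen status, so the next rule applies.
Petrov and Reyes are each Chargé d'affaires, so the next rule applies.
Among Petrov and Reyes, alphabetically by surname: Petrov before Reyes.
Order: Moreau, Szabo, Petrov, Reyes.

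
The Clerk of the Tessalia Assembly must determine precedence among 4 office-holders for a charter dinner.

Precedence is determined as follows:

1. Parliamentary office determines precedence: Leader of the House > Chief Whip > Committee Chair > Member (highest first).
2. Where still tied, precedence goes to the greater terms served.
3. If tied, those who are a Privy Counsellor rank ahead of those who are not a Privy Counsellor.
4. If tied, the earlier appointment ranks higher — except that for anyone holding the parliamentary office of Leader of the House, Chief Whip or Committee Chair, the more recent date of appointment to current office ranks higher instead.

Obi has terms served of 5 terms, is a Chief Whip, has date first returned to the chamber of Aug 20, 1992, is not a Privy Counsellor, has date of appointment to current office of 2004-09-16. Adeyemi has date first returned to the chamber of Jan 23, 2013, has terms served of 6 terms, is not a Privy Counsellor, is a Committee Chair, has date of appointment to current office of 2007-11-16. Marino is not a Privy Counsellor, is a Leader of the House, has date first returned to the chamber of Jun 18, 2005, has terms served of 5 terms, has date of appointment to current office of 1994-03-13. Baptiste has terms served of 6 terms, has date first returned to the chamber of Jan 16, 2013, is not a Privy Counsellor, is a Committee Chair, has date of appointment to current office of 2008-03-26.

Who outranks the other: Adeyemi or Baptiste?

By parliamentary office: Marino (Leader of the House); then Obi (Chief Whip); then Baptiste and Adeyemi (Committee Chair).
Baptiste and Adeyemi both have terms served 6 terms, so the next rule applies.
Baptiste and Adeyemi are each not a Privy Counsellor, so the next rule applies.
Among Baptiste and Adeyemi, by date of appointment to current office (later first) (reversed rule for this group): Baptiste (2008-03-26) before Adeyemi (2007-11-16).
So Baptiste takes precedence.

Baptiste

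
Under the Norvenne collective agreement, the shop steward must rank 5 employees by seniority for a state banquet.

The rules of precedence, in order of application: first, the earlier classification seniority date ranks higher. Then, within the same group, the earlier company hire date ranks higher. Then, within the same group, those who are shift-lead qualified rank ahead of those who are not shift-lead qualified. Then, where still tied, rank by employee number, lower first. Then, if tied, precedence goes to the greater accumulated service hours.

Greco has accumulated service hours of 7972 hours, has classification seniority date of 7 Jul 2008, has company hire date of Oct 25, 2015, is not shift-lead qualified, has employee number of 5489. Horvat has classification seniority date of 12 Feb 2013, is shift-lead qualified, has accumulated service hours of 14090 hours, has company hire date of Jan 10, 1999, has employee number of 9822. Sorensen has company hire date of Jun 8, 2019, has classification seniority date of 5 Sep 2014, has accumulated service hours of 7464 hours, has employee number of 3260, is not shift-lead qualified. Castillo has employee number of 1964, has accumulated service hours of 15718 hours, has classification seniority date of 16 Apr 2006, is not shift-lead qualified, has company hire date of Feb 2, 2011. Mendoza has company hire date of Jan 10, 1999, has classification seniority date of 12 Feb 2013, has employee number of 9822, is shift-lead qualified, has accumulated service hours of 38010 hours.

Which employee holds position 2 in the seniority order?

Greco

By classification seniority date (earlier first): Castillo (16 Apr 2006); then Greco (7 Jul 2008); then Mendoza and Horvat (both 12 Feb 2013); then Sorensen (5 Sep 2014).
Mendoza and Horvat both have company hire date Jan 10, 1999, so the next rule applies.
Mendoza and Horvat are each shift-lead qualified, so the next rule applies.
Mendoza and Horvat both have employee number 9822, so the next rule applies.
Among Mendoza and Horvat, by accumulated service hours (higher first): Mendoza (38010 hours) before Horvat (14090 hours).
Order: Castillo, Greco, Mendoza, Horvat, Sorensen.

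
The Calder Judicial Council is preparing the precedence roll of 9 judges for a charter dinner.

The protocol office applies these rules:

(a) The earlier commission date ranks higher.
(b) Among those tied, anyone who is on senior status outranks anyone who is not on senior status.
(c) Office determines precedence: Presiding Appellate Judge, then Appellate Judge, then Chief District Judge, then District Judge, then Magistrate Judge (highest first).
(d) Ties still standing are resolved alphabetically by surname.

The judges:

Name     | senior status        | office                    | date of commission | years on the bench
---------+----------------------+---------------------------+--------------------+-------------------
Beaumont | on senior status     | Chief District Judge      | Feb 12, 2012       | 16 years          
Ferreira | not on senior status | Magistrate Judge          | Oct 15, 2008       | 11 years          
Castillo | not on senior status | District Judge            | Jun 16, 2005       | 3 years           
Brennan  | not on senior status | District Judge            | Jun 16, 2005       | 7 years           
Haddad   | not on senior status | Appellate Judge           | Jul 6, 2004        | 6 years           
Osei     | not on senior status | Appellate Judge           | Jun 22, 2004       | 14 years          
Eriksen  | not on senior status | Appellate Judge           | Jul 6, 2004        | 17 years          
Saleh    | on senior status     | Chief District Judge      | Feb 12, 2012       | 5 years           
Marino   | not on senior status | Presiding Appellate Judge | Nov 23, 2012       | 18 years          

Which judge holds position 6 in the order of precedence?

Ferreira

By date of commission (earlier first): Osei (Jun 22, 2004); then Eriksen and Haddad (both Jul 6, 2004); then Brennan and Castillo (both Jun 16, 2005); then Ferreira (Oct 15, 2008); then Beaumont and Saleh (both Feb 12, 2012); then Marino (Nov 23, 2012).
Eriksen and Haddad are each not on senior status, so the next rule applies.
Eriksen and Haddad are each Appellate Judge, so the next rule applies.
Among Eriksen and Haddad, alphabetically by surname: Eriksen before Haddad.
Brennan and Castillo are each not on senior status, so the next rule applies.
Brennan and Castillo are each District Judge, so the next rule applies.
Among Brennan and Castillo, alphabetically by surname: Brennan before Castillo.
Beaumont and Saleh are each on senior status, so the next rule applies.
Beaumont and Saleh are each Chief District Judge, so the next rule applies.
Among Beaumont and Saleh, alphabetically by surname: Beaumont before Saleh.
Order: Osei, Eriksen, Haddad, Brennan, Castillo, Ferreira, Beaumont, Saleh, Marino.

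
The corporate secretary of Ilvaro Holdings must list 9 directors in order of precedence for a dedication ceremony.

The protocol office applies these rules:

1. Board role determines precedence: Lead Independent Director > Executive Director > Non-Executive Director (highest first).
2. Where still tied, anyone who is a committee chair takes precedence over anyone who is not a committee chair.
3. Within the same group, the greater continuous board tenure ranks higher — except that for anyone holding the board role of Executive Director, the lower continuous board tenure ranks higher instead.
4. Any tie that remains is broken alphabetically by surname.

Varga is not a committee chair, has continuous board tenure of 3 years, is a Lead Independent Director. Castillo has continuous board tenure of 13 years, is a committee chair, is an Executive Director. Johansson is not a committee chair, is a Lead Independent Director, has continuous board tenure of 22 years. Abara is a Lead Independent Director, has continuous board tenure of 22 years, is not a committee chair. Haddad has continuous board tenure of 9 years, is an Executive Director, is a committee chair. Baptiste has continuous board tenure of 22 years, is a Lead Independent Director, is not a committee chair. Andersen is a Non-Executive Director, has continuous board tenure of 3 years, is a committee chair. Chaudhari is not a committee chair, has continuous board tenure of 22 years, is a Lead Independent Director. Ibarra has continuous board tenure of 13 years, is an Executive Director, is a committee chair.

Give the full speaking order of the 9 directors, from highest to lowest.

By board role: Abara, Baptiste, Chaudhari, Johansson and Varga (Lead Independent Director); then Haddad, Castillo and Ibarra (Executive Director); then Andersen (Non-Executive Director).
Abara, Baptiste, Chaudhari, Johansson and Varga are each not a committee chair, so the next rule applies.
Among Abara, Baptiste, Chaudhari, Johansson and Varga, by continuous board tenure (higher first): Abara, Baptiste, Chaudhari and Johansson (22 years) before Varga (3 years).
Among Abara, Baptiste, Chaudhari and Johansson, alphabetically by surname: Abara before Baptiste before Chaudhari before Johansson.
Haddad, Castillo and Ibarra are each a committee chair, so the next rule applies.
Among Haddad, Castillo and Ibarra, by continuous board tenure (lower first) (reversed rule for this group): Haddad (9 years) before Castillo and Ibarra (13 years).
Among Castillo and Ibarra, alphabetically by surname: Castillo before Ibarra.
Full order: Abara, Baptiste, Chaudhari, Johansson, Varga, Haddad, Castillo, Ibarra, Andersen.

Abara, Baptiste, Chaudhari, Johansson, Varga, Haddad, Castillo, Ibarra, Andersen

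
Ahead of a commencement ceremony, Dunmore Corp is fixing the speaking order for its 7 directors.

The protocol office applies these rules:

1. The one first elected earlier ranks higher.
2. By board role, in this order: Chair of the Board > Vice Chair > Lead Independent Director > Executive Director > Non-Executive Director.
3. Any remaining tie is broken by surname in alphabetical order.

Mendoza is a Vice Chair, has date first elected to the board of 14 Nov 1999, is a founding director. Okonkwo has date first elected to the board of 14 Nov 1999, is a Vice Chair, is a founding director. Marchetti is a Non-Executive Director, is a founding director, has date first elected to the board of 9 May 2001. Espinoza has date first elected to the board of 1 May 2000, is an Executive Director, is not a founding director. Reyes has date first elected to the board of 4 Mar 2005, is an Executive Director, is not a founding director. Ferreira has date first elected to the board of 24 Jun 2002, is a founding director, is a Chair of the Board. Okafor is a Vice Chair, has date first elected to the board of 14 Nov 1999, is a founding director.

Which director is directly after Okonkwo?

By date first elected to the board (earlier first): Mendoza, Okafor and Okonkwo (each 14 Nov 1999); then Espinoza (1 May 2000); then Marchetti (9 May 2001); then Ferreira (24 Jun 2002); then Reyes (4 Mar 2005).
Mendoza, Okafor and Okonkwo are each Vice Chair, so the next rule applies.
Among Mendoza, Okafor and Okonkwo, alphabetically by surname: Mendoza before Okafor before Okonkwo.
Order: Mendoza, Okafor, Okonkwo, Espinoza, Marchetti, Ferreira, Reyes.

Espinoza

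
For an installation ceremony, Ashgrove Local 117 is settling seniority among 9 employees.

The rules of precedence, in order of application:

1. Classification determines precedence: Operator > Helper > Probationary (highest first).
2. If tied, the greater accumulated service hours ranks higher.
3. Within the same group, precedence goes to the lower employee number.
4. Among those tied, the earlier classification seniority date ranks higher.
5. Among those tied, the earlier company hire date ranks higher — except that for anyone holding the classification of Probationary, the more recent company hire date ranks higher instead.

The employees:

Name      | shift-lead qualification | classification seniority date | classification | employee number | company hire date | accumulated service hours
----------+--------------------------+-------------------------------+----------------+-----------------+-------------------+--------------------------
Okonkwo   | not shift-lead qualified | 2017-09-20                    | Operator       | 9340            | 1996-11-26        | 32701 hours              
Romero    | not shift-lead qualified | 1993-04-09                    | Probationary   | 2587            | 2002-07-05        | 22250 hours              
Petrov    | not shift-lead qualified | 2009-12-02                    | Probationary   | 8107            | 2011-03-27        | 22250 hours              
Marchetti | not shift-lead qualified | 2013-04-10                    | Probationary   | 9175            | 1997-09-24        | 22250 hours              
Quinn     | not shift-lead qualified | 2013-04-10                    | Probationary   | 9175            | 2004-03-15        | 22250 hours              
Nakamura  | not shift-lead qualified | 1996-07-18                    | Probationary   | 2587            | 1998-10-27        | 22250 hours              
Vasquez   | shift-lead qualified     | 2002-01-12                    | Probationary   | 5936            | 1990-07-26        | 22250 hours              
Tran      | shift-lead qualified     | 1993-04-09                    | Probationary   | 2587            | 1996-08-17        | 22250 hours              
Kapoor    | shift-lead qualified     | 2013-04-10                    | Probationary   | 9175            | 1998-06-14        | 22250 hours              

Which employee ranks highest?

Okonkwo

By classification: Okonkwo (Operator); then Romero, Tran, Nakamura, Vasquez, Petrov, Quinn, Kapoor and Marchetti (Probationary).
Romero, Tran, Nakamura, Vasquez, Petrov, Quinn, Kapoor and Marchetti all have accumulated service hours 22250 hours, so the next rule applies.
Among Romero, Tran, Nakamura, Vasquez, Petrov, Quinn, Kapoor and Marchetti, by employee number (lower first): Romero, Tran and Nakamura (2587) before Vasquez (5936) before Petrov (8107) before Quinn, Kapoor and Marchetti (9175).
Among Romero, Tran and Nakamura, by classification seniority date (earlier first): Romero and Tran (1993-04-09) before Nakamura (1996-07-18).
Among Romero and Tran, by company hire date (later first) (reversed rule for this group): Romero (2002-07-05) before Tran (1996-08-17).
Quinn, Kapoor and Marchetti all have classification seniority date 2013-04-10, so the next rule applies.
Among Quinn, Kapoor and Marchetti, by company hire date (later first) (reversed rule for this group): Quinn (2004-03-15) before Kapoor (1998-06-14) before Marchetti (1997-09-24).
Order: Okonkwo, Romero, Tran, Nakamura, Vasquez, Petrov, Quinn, Kapoor, Marchetti.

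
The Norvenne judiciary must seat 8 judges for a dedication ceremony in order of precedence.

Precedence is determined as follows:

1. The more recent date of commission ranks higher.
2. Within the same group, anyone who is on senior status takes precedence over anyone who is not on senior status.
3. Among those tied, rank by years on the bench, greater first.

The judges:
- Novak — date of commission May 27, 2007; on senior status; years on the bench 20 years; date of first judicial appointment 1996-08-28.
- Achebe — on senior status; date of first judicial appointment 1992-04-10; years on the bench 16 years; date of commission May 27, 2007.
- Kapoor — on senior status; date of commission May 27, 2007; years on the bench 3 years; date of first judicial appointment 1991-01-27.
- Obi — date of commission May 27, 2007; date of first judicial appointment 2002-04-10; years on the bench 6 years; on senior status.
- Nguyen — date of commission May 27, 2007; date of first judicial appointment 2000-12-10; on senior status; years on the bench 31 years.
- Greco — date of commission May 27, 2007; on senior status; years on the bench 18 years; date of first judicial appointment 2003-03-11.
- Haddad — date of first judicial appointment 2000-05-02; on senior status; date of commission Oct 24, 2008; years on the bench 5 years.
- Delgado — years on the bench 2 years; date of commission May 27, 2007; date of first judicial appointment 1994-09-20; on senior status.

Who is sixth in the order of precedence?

Obi

By date of commission (later first): Haddad (Oct 24, 2008); then Nguyen, Novak, Greco, Achebe, Obi, Kapoor and Delgado (each May 27, 2007).
Nguyen, Novak, Greco, Achebe, Obi, Kapoor and Delgado are each on senior status, so the next rule applies.
Among Nguyen, Novak, Greco, Achebe, Obi, Kapoor and Delgado, by years on the bench (higher first): Nguyen (31 years) before Novak (20 years) before Greco (18 years) before Achebe (16 years) before Obi (6 years) before Kapoor (3 years) before Delgado (2 years).
Order: Haddad, Nguyen, Novak, Greco, Achebe, Obi, Kapoor, Delgado.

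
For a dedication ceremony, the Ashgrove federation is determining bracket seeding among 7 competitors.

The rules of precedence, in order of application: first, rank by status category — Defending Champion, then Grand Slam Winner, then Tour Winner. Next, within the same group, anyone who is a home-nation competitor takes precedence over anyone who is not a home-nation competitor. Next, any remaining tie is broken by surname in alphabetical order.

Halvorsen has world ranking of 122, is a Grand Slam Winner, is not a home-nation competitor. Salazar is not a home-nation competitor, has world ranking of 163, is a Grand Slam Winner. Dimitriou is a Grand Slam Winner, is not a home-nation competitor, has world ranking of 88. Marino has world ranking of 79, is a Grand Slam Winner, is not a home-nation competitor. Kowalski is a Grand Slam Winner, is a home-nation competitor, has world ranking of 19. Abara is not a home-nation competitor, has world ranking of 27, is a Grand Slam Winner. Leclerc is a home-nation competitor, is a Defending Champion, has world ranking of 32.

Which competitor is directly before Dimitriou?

Abara

By status category: Leclerc (Defending Champion); then Kowalski, Abara, Dimitriou, Halvorsen, Marino and Salazar (Grand Slam Winner).
Among Kowalski, Abara, Dimitriou, Halvorsen, Marino and Salazar, a home-nation competitor before not a home-nation competitor: Kowalski (a home-nation competitor) before Abara, Dimitriou, Halvorsen, Marino and Salazar (not a home-nation competitor).
Among Abara, Dimitriou, Halvorsen, Marino and Salazar, alphabetically by surname: Abara before Dimitriou before Halvorsen before Marino before Salazar.
Order: Leclerc, Kowalski, Abara, Dimitriou, Halvorsen, Marino, Salazar.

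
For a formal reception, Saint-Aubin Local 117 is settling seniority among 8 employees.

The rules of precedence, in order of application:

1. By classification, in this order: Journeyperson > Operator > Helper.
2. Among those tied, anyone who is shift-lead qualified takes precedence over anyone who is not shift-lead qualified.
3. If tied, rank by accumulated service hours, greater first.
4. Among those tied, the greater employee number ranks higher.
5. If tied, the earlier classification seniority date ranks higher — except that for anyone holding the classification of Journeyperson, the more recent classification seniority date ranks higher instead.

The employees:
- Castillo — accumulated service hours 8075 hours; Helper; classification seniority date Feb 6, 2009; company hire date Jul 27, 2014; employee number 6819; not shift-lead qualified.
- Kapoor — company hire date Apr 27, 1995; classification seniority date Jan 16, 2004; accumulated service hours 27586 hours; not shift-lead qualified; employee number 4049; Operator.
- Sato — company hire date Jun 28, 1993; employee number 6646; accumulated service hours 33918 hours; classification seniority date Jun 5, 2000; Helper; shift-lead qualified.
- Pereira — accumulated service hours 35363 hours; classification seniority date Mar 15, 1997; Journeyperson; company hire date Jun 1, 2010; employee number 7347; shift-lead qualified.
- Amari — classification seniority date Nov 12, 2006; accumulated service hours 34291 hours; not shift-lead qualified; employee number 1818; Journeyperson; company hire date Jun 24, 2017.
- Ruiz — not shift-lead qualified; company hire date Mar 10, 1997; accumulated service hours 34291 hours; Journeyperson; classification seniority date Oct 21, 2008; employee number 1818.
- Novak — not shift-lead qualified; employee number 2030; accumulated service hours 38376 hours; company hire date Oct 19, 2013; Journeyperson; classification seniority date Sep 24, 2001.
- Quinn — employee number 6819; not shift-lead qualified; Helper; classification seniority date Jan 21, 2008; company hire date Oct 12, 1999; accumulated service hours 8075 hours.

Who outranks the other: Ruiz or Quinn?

By classification: Pereira, Novak, Ruiz and Amari (Journeyperson); then Kapoor (Operator); then Sato, Quinn and Castillo (Helper).
Among Pereira, Novak, Ruiz and Amari, shift-lead qualified before not shift-lead qualified: Pereira (shift-lead qualified) before Novak, Ruiz and Amari (not shift-lead qualified).
Among Novak, Ruiz and Amari, by accumulated service hours (higher first): Novak (38376 hours) before Ruiz and Amari (34291 hours).
Ruiz and Amari both have employee number 1818, so the next rule applies.
Among Ruiz and Amari, by classification seniority date (later first) (reversed rule for this group): Ruiz (Oct 21, 2008) before Amari (Nov 12, 2006).
Among Sato, Quinn and Castillo, shift-lead qualified before not shift-lead qualified: Sato (shift-lead qualified) before Quinn and Castillo (not shift-lead qualified).
Quinn and Castillo both have accumulated service hours 8075 hours, so the next rule applies.
Quinn and Castillo both have employee number 6819, so the next rule applies.
Among Quinn and Castillo, by classification seniority date (earlier first): Quinn (Jan 21, 2008) before Castillo (Feb 6, 2009).
So Ruiz takes precedence.

Ruiz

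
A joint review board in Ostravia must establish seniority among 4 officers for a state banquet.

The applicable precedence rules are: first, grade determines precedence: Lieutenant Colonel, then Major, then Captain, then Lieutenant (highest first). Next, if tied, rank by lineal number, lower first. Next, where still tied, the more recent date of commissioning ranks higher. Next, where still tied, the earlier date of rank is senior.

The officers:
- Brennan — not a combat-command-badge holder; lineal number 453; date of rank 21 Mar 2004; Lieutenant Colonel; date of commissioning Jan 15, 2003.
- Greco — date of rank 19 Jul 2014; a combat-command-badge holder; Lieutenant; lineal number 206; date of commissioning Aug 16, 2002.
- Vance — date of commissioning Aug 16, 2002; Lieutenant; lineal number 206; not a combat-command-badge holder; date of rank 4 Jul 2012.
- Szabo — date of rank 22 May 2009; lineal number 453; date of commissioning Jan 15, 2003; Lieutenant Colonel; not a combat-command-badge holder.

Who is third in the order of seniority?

Vance

By grade: Brennan and Szabo (Lieutenant Colonel); then Vance and Greco (Lieutenant).
Brennan and Szabo both have lineal number 453, so the next rule applies.
Brennan and Szabo both have date of commissioning Jan 15, 2003, so the next rule applies.
Among Brennan and Szabo, by date of rank (earlier first): Brennan (21 Mar 2004) before Szabo (22 May 2009).
Vance and Greco both have lineal number 206, so the next rule applies.
Vance and Greco both have date of commissioning Aug 16, 2002, so the next rule applies.
Among Vance and Greco, by date of rank (earlier first): Vance (4 Jul 2012) before Greco (19 Jul 2014).
Order: Brennan, Szabo, Vance, Greco.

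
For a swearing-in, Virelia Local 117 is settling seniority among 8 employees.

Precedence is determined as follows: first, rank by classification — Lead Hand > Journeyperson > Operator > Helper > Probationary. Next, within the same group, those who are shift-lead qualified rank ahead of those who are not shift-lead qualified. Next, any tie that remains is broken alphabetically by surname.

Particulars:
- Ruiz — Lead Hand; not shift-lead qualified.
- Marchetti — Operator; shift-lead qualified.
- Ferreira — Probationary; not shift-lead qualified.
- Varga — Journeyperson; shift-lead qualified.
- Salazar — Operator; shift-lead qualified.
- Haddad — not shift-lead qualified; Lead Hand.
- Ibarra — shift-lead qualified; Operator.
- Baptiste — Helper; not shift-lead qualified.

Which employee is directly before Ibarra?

By classification: Haddad and Ruiz (Lead Hand); then Varga (Journeyperson); then Ibarra, Marchetti and Salazar (Operator); then Baptiste (Helper); then Ferreira (Probationary).
Haddad and Ruiz are each not shift-lead qualified, so the next rule applies.
Among Haddad and Ruiz, alphabetically by surname: Haddad before Ruiz.
Ibarra, Marchetti and Salazar are each shift-lead qualified, so the next rule applies.
Among Ibarra, Marchetti and Salazar, alphabetically by surname: Ibarra before Marchetti before Salazar.
Order: Haddad, Ruiz, Varga, Ibarra, Marchetti, Salazar, Baptiste, Ferreira.

Varga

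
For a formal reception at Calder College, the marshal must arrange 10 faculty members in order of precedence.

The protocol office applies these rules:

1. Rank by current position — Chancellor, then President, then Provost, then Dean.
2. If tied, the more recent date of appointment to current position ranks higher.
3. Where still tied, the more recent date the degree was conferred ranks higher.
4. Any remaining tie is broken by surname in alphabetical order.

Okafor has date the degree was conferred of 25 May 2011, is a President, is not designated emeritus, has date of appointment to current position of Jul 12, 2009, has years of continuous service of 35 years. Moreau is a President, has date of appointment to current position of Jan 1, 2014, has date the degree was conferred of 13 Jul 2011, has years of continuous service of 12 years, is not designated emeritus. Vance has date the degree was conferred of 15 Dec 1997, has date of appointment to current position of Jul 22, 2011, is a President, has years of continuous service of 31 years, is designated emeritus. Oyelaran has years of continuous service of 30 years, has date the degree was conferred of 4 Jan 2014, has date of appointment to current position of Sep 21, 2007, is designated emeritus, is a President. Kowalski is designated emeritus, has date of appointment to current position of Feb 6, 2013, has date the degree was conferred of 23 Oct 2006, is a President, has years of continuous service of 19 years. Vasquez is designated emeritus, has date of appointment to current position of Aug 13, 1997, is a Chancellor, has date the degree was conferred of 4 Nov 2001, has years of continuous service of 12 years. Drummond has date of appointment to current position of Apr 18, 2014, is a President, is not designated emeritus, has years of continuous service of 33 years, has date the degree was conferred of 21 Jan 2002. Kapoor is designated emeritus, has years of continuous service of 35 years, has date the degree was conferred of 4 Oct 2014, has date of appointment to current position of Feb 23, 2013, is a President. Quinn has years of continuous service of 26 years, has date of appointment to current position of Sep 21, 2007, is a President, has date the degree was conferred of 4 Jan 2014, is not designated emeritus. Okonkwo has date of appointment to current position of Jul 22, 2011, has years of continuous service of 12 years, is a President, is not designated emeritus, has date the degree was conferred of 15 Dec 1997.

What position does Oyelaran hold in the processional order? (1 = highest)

9

By current position: Vasquez (Chancellor); then Drummond, Moreau, Kapoor, Kowalski, Okonkwo, Vance, Okafor, Oyelaran and Quinn (President).
Among Drummond, Moreau, Kapoor, Kowalski, Okonkwo, Vance, Okafor, Oyelaran and Quinn, by date of appointment to current position (later first): Drummond (Apr 18, 2014) before Moreau (Jan 1, 2014) before Kapoor (Feb 23, 2013) before Kowalski (Feb 6, 2013) before Okonkwo and Vance (Jul 22, 2011) before Okafor (Jul 12, 2009) before Oyelaran and Quinn (Sep 21, 2007).
Okonkwo and Vance both have date the degree was conferred 15 Dec 1997, so the next rule applies.
Among Okonkwo and Vance, alphabetically by surname: Okonkwo before Vance.
Oyelaran and Quinn both have date the degree was conferred 4 Jan 2014, so the next rule applies.
Among Oyelaran and Quinn, alphabetically by surname: Oyelaran before Quinn.
Order: Vasquez, Drummond, Moreau, Kapoor, Kowalski, Okonkwo, Vance, Okafor, Oyelaran, Quinn. So position 9.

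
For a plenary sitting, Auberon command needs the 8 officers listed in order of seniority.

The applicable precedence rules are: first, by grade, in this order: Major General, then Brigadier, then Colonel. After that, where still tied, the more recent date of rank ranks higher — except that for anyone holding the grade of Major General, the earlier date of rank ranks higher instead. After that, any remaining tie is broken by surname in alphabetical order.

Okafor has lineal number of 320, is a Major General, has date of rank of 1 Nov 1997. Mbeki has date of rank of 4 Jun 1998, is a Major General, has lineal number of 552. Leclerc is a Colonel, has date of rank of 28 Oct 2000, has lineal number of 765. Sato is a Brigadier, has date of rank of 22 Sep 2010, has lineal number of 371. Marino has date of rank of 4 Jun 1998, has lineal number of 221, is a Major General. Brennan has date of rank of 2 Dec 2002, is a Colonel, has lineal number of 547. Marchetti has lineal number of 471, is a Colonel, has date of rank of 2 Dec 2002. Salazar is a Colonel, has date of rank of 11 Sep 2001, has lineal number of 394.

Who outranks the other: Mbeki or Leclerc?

Mbeki

By grade: Okafor, Marino and Mbeki (Major General); then Sato (Brigadier); then Brennan, Marchetti, Salazar and Leclerc (Colonel).
Among Okafor, Marino and Mbeki, by date of rank (earlier first) (reversed rule for this group): Okafor (1 Nov 1997) before Marino and Mbeki (4 Jun 1998).
Among Marino and Mbeki, alphabetically by surname: Marino before Mbeki.
Among Brennan, Marchetti, Salazar and Leclerc, by date of rank (later first): Brennan and Marchetti (2 Dec 2002) before Salazar (11 Sep 2001) before Leclerc (28 Oct 2000).
Among Brennan and Marchetti, alphabetically by surname: Brennan before Marchetti.
So Mbeki takes precedence.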